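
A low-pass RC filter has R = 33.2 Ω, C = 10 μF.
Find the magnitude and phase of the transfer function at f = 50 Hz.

Step 1 — Angular frequency: ω = 2π·50 = 314.2 rad/s.
Step 2 — Transfer function: H(jω) = 1/(1 + jωRC).
Step 3 — Denominator: 1 + jωRC = 1 + j·314.2·33.2·1e-05 = 1 + j0.1043.
Step 4 — H = 0.9892 - j0.1032.
Step 5 — Magnitude: |H| = 0.9946 (-0.0 dB); phase: φ = -6.0°.

|H| = 0.9946 (-0.0 dB), φ = -6.0°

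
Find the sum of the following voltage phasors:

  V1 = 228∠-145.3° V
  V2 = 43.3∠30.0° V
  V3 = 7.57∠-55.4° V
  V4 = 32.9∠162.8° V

Step 1 — Convert each phasor to rectangular form:
  V1 = 228·(cos(-145.3°) + j·sin(-145.3°)) = -187.4 - j129.8 V
  V2 = 43.3·(cos(30.0°) + j·sin(30.0°)) = 37.5 + j21.65 V
  V3 = 7.57·(cos(-55.4°) + j·sin(-55.4°)) = 4.299 - j6.231 V
  V4 = 32.9·(cos(162.8°) + j·sin(162.8°)) = -31.43 + j9.729 V
Step 2 — Sum components: V_total = -177.1 - j104.6 V.
Step 3 — Convert to polar: |V_total| = 205.7 V, ∠V_total = -149.4°.

V_total = 205.7∠-149.4° V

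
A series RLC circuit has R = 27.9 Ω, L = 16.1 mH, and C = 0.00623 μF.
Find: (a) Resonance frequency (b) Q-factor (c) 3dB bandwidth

Step 1 — Resonance condition Im(Z)=0 gives ω₀ = 1/√(LC).
Step 2 — ω₀ = 1/√(0.0161·6.23e-09) = 9.985e+04 rad/s.
Step 3 — f₀ = ω₀/(2π) = 1.589e+04 Hz.
Step 4 — Series Q: Q = ω₀L/R = 9.985e+04·0.0161/27.9 = 57.62.
Step 5 — 3dB bandwidth: Δω = ω₀/Q = 1733 rad/s; BW = Δω/(2π) = 275.8 Hz.

(a) f₀ = 1.589e+04 Hz  (b) Q = 57.62  (c) BW = 275.8 Hz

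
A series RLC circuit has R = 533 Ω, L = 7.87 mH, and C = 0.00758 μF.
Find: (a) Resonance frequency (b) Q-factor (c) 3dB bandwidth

Step 1 — Resonance: ω₀ = 1/√(LC) = 1/√(0.00787·7.58e-09) = 1.295e+05 rad/s.
Step 2 — f₀ = ω₀/(2π) = 2.061e+04 Hz.
Step 3 — Series Q: Q = ω₀L/R = 1.295e+05·0.00787/533 = 1.912.
Step 4 — Bandwidth: Δω = ω₀/Q = 6.773e+04 rad/s; BW = Δω/(2π) = 1.078e+04 Hz.

(a) f₀ = 2.061e+04 Hz  (b) Q = 1.912  (c) BW = 1.078e+04 Hz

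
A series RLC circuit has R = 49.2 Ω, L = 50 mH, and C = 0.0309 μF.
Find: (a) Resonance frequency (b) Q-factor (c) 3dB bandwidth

Step 1 — Resonance: ω₀ = 1/√(LC) = 1/√(0.05·3.09e-08) = 2.544e+04 rad/s.
Step 2 — f₀ = ω₀/(2π) = 4049 Hz.
Step 3 — Series Q: Q = ω₀L/R = 2.544e+04·0.05/49.2 = 25.85.
Step 4 — Bandwidth: Δω = ω₀/Q = 984 rad/s; BW = Δω/(2π) = 156.6 Hz.

(a) f₀ = 4049 Hz  (b) Q = 25.85  (c) BW = 156.6 Hz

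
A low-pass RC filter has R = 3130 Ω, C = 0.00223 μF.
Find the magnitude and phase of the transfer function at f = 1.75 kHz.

Step 1 — Angular frequency: ω = 2π·1750 = 1.1e+04 rad/s.
Step 2 — Transfer function: H(jω) = 1/(1 + jωRC).
Step 3 — Denominator: 1 + jωRC = 1 + j·1.1e+04·3130·2.23e-09 = 1 + j0.07675.
Step 4 — H = 0.9941 - j0.0763.
Step 5 — Magnitude: |H| = 0.9971 (-0.0 dB); phase: φ = -4.4°.

|H| = 0.9971 (-0.0 dB), φ = -4.4°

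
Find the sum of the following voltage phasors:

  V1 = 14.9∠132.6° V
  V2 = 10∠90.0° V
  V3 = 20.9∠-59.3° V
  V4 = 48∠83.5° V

Step 1 — Convert each phasor to rectangular form:
  V1 = 14.9·(cos(132.6°) + j·sin(132.6°)) = -10.09 + j10.97 V
  V2 = 10·(cos(90.0°) + j·sin(90.0°)) = 0 + j10 V
  V3 = 20.9·(cos(-59.3°) + j·sin(-59.3°)) = 10.67 - j17.97 V
  V4 = 48·(cos(83.5°) + j·sin(83.5°)) = 5.434 + j47.69 V
Step 2 — Sum components: V_total = 6.019 + j50.69 V.
Step 3 — Convert to polar: |V_total| = 51.04 V, ∠V_total = 83.2°.

V_total = 51.04∠83.2° V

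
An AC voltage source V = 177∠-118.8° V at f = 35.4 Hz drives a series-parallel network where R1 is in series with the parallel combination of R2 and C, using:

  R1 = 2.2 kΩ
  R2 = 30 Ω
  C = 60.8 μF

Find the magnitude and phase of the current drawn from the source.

Step 1 — Angular frequency: ω = 2π·f = 2π·35.4 = 222.4 rad/s.
Step 2 — Component impedances:
  R1: Z = R = 2200 Ω
  R2: Z = R = 30 Ω
  C: Z = 1/(jωC) = -j/(ω·C) = 0 - j73.95 Ω
Step 3 — Parallel branch: R2 || C = 1/(1/R2 + 1/C) = 25.76 - j10.45 Ω.
Step 4 — Series with R1: Z_total = R1 + (R2 || C) = 2226 - j10.45 Ω = 2226∠-0.3° Ω.
Step 5 — Source phasor: V = 177∠-118.8° V = -85.27 - j155.1 V.
Step 6 — Ohm's law: I = V / Z_total = (-85.27 - j155.1) / (2226 - j10.45) = -0.03798 - j0.06987 A.
Step 7 — Convert to polar: |I| = 0.07952 A, ∠I = -118.5°.

I = 0.07952∠-118.5° A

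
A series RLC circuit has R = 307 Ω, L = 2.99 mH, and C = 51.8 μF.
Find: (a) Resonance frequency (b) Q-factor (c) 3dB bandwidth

Step 1 — Resonance condition Im(Z)=0 gives ω₀ = 1/√(LC).
Step 2 — ω₀ = 1/√(0.00299·5.18e-05) = 2541 rad/s.
Step 3 — f₀ = ω₀/(2π) = 404.4 Hz.
Step 4 — Series Q: Q = ω₀L/R = 2541·0.00299/307 = 0.02475.
Step 5 — 3dB bandwidth: Δω = ω₀/Q = 1.027e+05 rad/s; BW = Δω/(2π) = 1.634e+04 Hz.

(a) f₀ = 404.4 Hz  (b) Q = 0.02475  (c) BW = 1.634e+04 Hz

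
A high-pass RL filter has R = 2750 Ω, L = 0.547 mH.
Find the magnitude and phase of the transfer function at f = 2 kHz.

Step 1 — Angular frequency: ω = 2π·2000 = 1.257e+04 rad/s.
Step 2 — Transfer function: H(jω) = jωL/(R + jωL).
Step 3 — Numerator jωL = j·6.874; denominator R + jωL = 2750 + j6.874.
Step 4 — H = 6.248e-06 + j0.0025.
Step 5 — Magnitude: |H| = 0.0025 (-52.0 dB); phase: φ = 89.9°.

|H| = 0.0025 (-52.0 dB), φ = 89.9°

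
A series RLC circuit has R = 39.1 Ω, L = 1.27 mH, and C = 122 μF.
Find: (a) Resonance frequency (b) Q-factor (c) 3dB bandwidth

Step 1 — Resonance: ω₀ = 1/√(LC) = 1/√(0.00127·0.000122) = 2540 rad/s.
Step 2 — f₀ = ω₀/(2π) = 404.3 Hz.
Step 3 — Series Q: Q = ω₀L/R = 2540·0.00127/39.1 = 0.08252.
Step 4 — Bandwidth: Δω = ω₀/Q = 3.079e+04 rad/s; BW = Δω/(2π) = 4900 Hz.

(a) f₀ = 404.3 Hz  (b) Q = 0.08252  (c) BW = 4900 Hz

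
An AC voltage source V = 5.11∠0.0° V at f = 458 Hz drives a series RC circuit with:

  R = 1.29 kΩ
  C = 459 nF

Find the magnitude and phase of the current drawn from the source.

Step 1 — Angular frequency: ω = 2π·f = 2π·458 = 2878 rad/s.
Step 2 — Component impedances:
  R: Z = R = 1290 Ω
  C: Z = 1/(jωC) = -j/(ω·C) = 0 - j757.1 Ω
Step 3 — Series combination: Z_total = R + C = 1290 - j757.1 Ω = 1496∠-30.4° Ω.
Step 4 — Source phasor: V = 5.11∠0.0° V = 5.11 V.
Step 5 — Ohm's law: I = V / Z_total = (5.11) / (1290 - j757.1) = 0.002946 + j0.001729 A.
Step 6 — Convert to polar: |I| = 0.003416 A, ∠I = 30.4°.

I = 0.003416∠30.4° A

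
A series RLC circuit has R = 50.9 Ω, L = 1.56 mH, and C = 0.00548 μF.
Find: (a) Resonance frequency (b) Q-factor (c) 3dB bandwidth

Step 1 — Resonance condition Im(Z)=0 gives ω₀ = 1/√(LC).
Step 2 — ω₀ = 1/√(0.00156·5.48e-09) = 3.42e+05 rad/s.
Step 3 — f₀ = ω₀/(2π) = 5.443e+04 Hz.
Step 4 — Series Q: Q = ω₀L/R = 3.42e+05·0.00156/50.9 = 10.48.
Step 5 — 3dB bandwidth: Δω = ω₀/Q = 3.263e+04 rad/s; BW = Δω/(2π) = 5193 Hz.

(a) f₀ = 5.443e+04 Hz  (b) Q = 10.48  (c) BW = 5193 Hz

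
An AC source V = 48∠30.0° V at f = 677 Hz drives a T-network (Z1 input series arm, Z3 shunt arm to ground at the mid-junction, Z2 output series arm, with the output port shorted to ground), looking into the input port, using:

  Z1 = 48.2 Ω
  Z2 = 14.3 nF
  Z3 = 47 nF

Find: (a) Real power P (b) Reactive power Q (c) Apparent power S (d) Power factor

Step 1 — Angular frequency: ω = 2π·f = 2π·677 = 4254 rad/s.
Step 2 — Component impedances:
  Z1: Z = R = 48.2 Ω
  Z2: Z = 1/(jωC) = -j/(ω·C) = 0 - j1.644e+04 Ω
  Z3: Z = 1/(jωC) = -j/(ω·C) = 0 - j5002 Ω
Step 3 — With the output port shorted to ground, the output series arm Z2 runs from the junction to ground; the shunt arm Z3 also runs from the junction to ground. They appear in parallel: Z3 || Z2 = 0 - j3835 Ω.
Step 4 — Series with input arm Z1: Z_in = Z1 + (Z3 || Z2) = 48.2 - j3835 Ω = 3835∠-89.3° Ω.
Step 5 — Source phasor: V = 48∠30.0° V = 41.57 + j24 V.
Step 6 — Current: I = V / Z = -0.006121 + j0.01092 A = 0.01252∠119.3° A.
Step 7 — Complex power: S = V·I* = 0.00755 - j0.6007 VA.
Step 8 — Real power: P = Re(S) = 0.00755 W.
Step 9 — Reactive power: Q = Im(S) = -0.6007 VAR.
Step 10 — Apparent power: |S| = 0.6007 VA.
Step 11 — Power factor: PF = P/|S| = 0.01257 (leading).

(a) P = 0.00755 W  (b) Q = -0.6007 VAR  (c) S = 0.6007 VA  (d) PF = 0.01257 (leading)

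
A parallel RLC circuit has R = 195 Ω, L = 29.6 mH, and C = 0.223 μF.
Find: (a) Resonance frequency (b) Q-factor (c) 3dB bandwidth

Step 1 — Resonance: ω₀ = 1/√(LC) = 1/√(0.0296·2.23e-07) = 1.231e+04 rad/s.
Step 2 — f₀ = ω₀/(2π) = 1959 Hz.
Step 3 — Parallel Q: Q = R/(ω₀L) = 195/(1.231e+04·0.0296) = 0.5352.
Step 4 — Bandwidth: Δω = ω₀/Q = 2.3e+04 rad/s; BW = Δω/(2π) = 3660 Hz.

(a) f₀ = 1959 Hz  (b) Q = 0.5352  (c) BW = 3660 Hz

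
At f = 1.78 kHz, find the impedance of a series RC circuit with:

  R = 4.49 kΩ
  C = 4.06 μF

Step 1 — Angular frequency: ω = 2π·f = 2π·1780 = 1.118e+04 rad/s.
Step 2 — Component impedances:
  R: Z = R = 4490 Ω
  C: Z = 1/(jωC) = -j/(ω·C) = 0 - j22.02 Ω
Step 3 — Series combination: Z_total = R + C = 4490 - j22.02 Ω = 4490∠-0.3° Ω.

Z = 4490 - j22.02 Ω = 4490∠-0.3° Ω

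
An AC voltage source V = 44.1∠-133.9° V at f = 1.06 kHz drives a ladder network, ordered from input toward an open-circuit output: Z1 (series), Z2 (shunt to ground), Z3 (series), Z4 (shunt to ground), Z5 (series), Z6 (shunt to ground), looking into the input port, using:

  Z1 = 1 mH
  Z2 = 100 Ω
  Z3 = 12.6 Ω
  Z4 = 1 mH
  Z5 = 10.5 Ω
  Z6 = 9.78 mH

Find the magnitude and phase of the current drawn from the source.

Step 1 — Angular frequency: ω = 2π·f = 2π·1060 = 6660 rad/s.
Step 2 — Component impedances:
  Z1: Z = jωL = j·6660·0.001 = 0 + j6.66 Ω
  Z2: Z = R = 100 Ω
  Z3: Z = R = 12.6 Ω
  Z4: Z = jωL = j·6660·0.001 = 0 + j6.66 Ω
  Z5: Z = R = 10.5 Ω
  Z6: Z = jωL = j·6660·0.00978 = 0 + j65.14 Ω
Step 3 — Ladder network (open output): work backward from the far end, alternating series and parallel combinations. Z_in = 11.52 + j11.41 Ω = 16.21∠44.7° Ω.
Step 4 — Source phasor: V = 44.1∠-133.9° V = -30.58 - j31.78 V.
Step 5 — Ohm's law: I = V / Z_total = (-30.58 - j31.78) / (11.52 + j11.41) = -2.719 - j0.06412 A.
Step 6 — Convert to polar: |I| = 2.72 A, ∠I = -178.6°.

I = 2.72∠-178.6° A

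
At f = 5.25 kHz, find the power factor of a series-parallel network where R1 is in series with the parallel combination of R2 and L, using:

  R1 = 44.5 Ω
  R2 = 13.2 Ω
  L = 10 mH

Step 1 — Angular frequency: ω = 2π·f = 2π·5250 = 3.299e+04 rad/s.
Step 2 — Component impedances:
  R1: Z = R = 44.5 Ω
  R2: Z = R = 13.2 Ω
  L: Z = jωL = j·3.299e+04·0.01 = 0 + j329.9 Ω
Step 3 — Parallel branch: R2 || L = 1/(1/R2 + 1/L) = 13.18 + j0.5274 Ω.
Step 4 — Series with R1: Z_total = R1 + (R2 || L) = 57.68 + j0.5274 Ω = 57.68∠0.5° Ω.
Step 5 — Power factor: PF = cos(φ) = Re(Z)/|Z| = 57.68/57.68 = 1.
Step 6 — Type: Im(Z) = 0.5274 ⇒ lagging (phase φ = 0.5°).

PF = 1 (lagging, φ = 0.5°)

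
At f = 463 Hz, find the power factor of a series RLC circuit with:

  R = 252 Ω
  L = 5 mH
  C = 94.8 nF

Step 1 — Angular frequency: ω = 2π·f = 2π·463 = 2909 rad/s.
Step 2 — Component impedances:
  R: Z = R = 252 Ω
  L: Z = jωL = j·2909·0.005 = 0 + j14.55 Ω
  C: Z = 1/(jωC) = -j/(ω·C) = 0 - j3626 Ω
Step 3 — Series combination: Z_total = R + L + C = 252 - j3611 Ω = 3620∠-86.0° Ω.
Step 4 — Power factor: PF = cos(φ) = Re(Z)/|Z| = 252/3620 = 0.06961.
Step 5 — Type: Im(Z) = -3611 ⇒ leading (phase φ = -86.0°).

PF = 0.06961 (leading, φ = -86.0°)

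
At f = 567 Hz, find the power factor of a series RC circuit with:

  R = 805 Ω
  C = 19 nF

Step 1 — Angular frequency: ω = 2π·f = 2π·567 = 3563 rad/s.
Step 2 — Component impedances:
  R: Z = R = 805 Ω
  C: Z = 1/(jωC) = -j/(ω·C) = 0 - j1.477e+04 Ω
Step 3 — Series combination: Z_total = R + C = 805 - j1.477e+04 Ω = 1.48e+04∠-86.9° Ω.
Step 4 — Power factor: PF = cos(φ) = Re(Z)/|Z| = 805/14795 = 0.05441.
Step 5 — Type: Im(Z) = -1.477e+04 ⇒ leading (phase φ = -86.9°).

PF = 0.05441 (leading, φ = -86.9°)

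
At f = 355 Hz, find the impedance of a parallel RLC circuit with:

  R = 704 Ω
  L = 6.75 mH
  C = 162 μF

Step 1 — Angular frequency: ω = 2π·f = 2π·355 = 2231 rad/s.
Step 2 — Component impedances:
  R: Z = R = 704 Ω
  L: Z = jωL = j·2231·0.00675 = 0 + j15.06 Ω
  C: Z = 1/(jωC) = -j/(ω·C) = 0 - j2.767 Ω
Step 3 — Parallel combination: 1/Z_total = 1/R + 1/L + 1/C; Z_total = 0.01633 - j3.391 Ω = 3.391∠-89.7° Ω.

Z = 0.01633 - j3.391 Ω = 3.391∠-89.7° Ω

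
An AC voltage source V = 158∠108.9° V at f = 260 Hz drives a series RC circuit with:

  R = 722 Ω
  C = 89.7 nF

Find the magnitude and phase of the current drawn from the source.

Step 1 — Angular frequency: ω = 2π·f = 2π·260 = 1634 rad/s.
Step 2 — Component impedances:
  R: Z = R = 722 Ω
  C: Z = 1/(jωC) = -j/(ω·C) = 0 - j6824 Ω
Step 3 — Series combination: Z_total = R + C = 722 - j6824 Ω = 6862∠-84.0° Ω.
Step 4 — Source phasor: V = 158∠108.9° V = -51.18 + j149.5 V.
Step 5 — Ohm's law: I = V / Z_total = (-51.18 + j149.5) / (722 - j6824) = -0.02245 - j0.005125 A.
Step 6 — Convert to polar: |I| = 0.02302 A, ∠I = -167.1°.

I = 0.02302∠-167.1° A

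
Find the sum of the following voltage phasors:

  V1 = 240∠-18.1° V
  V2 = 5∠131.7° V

Step 1 — Convert each phasor to rectangular form:
  V1 = 240·(cos(-18.1°) + j·sin(-18.1°)) = 228.1 - j74.56 V
  V2 = 5·(cos(131.7°) + j·sin(131.7°)) = -3.326 + j3.733 V
Step 2 — Sum components: V_total = 224.8 - j70.83 V.
Step 3 — Convert to polar: |V_total| = 235.7 V, ∠V_total = -17.5°.

V_total = 235.7∠-17.5° V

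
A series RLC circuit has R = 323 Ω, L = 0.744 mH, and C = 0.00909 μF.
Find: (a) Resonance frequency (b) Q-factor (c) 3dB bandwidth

Step 1 — Resonance condition Im(Z)=0 gives ω₀ = 1/√(LC).
Step 2 — ω₀ = 1/√(0.000744·9.09e-09) = 3.845e+05 rad/s.
Step 3 — f₀ = ω₀/(2π) = 6.12e+04 Hz.
Step 4 — Series Q: Q = ω₀L/R = 3.845e+05·0.000744/323 = 0.8857.
Step 5 — 3dB bandwidth: Δω = ω₀/Q = 4.341e+05 rad/s; BW = Δω/(2π) = 6.91e+04 Hz.

(a) f₀ = 6.12e+04 Hz  (b) Q = 0.8857  (c) BW = 6.91e+04 Hz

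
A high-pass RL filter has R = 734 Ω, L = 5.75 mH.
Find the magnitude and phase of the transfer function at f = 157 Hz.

Step 1 — Angular frequency: ω = 2π·157 = 986.5 rad/s.
Step 2 — Transfer function: H(jω) = jωL/(R + jωL).
Step 3 — Numerator jωL = j·5.672; denominator R + jωL = 734 + j5.672.
Step 4 — H = 5.971e-05 + j0.007727.
Step 5 — Magnitude: |H| = 0.007727 (-42.2 dB); phase: φ = 89.6°.

|H| = 0.007727 (-42.2 dB), φ = 89.6°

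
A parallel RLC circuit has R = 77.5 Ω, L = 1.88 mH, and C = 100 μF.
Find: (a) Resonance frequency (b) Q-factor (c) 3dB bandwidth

Step 1 — Resonance: ω₀ = 1/√(LC) = 1/√(0.00188·0.0001) = 2306 rad/s.
Step 2 — f₀ = ω₀/(2π) = 367.1 Hz.
Step 3 — Parallel Q: Q = R/(ω₀L) = 77.5/(2306·0.00188) = 17.87.
Step 4 — Bandwidth: Δω = ω₀/Q = 129 rad/s; BW = Δω/(2π) = 20.54 Hz.

(a) f₀ = 367.1 Hz  (b) Q = 17.87  (c) BW = 20.54 Hz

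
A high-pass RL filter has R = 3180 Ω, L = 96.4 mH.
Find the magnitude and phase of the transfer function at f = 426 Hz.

Step 1 — Angular frequency: ω = 2π·426 = 2677 rad/s.
Step 2 — Transfer function: H(jω) = jωL/(R + jωL).
Step 3 — Numerator jωL = j·258; denominator R + jωL = 3180 + j258.
Step 4 — H = 0.006541 + j0.08061.
Step 5 — Magnitude: |H| = 0.08088 (-21.8 dB); phase: φ = 85.4°.

|H| = 0.08088 (-21.8 dB), φ = 85.4°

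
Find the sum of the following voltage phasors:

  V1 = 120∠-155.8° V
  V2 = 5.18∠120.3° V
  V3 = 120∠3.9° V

Step 1 — Convert each phasor to rectangular form:
  V1 = 120·(cos(-155.8°) + j·sin(-155.8°)) = -109.5 - j49.19 V
  V2 = 5.18·(cos(120.3°) + j·sin(120.3°)) = -2.613 + j4.472 V
  V3 = 120·(cos(3.9°) + j·sin(3.9°)) = 119.7 + j8.162 V
Step 2 — Sum components: V_total = 7.654 - j36.56 V.
Step 3 — Convert to polar: |V_total| = 37.35 V, ∠V_total = -78.2°.

V_total = 37.35∠-78.2° V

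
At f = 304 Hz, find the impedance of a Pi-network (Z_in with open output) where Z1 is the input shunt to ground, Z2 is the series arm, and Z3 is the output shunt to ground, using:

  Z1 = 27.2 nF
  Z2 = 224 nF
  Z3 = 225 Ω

Step 1 — Angular frequency: ω = 2π·f = 2π·304 = 1910 rad/s.
Step 2 — Component impedances:
  Z1: Z = 1/(jωC) = -j/(ω·C) = 0 - j1.925e+04 Ω
  Z2: Z = 1/(jωC) = -j/(ω·C) = 0 - j2337 Ω
  Z3: Z = R = 225 Ω
Step 3 — With open output, the series arm Z2 and the output shunt Z3 appear in series to ground: Z2 + Z3 = 225 - j2337 Ω.
Step 4 — Parallel with input shunt Z1: Z_in = Z1 || (Z2 + Z3) = 178.9 - j2086 Ω = 2094∠-85.1° Ω.

Z = 178.9 - j2086 Ω = 2094∠-85.1° Ω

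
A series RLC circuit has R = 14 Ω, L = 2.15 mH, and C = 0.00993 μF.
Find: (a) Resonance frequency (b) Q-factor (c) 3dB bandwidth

Step 1 — Resonance: ω₀ = 1/√(LC) = 1/√(0.00215·9.93e-09) = 2.164e+05 rad/s.
Step 2 — f₀ = ω₀/(2π) = 3.445e+04 Hz.
Step 3 — Series Q: Q = ω₀L/R = 2.164e+05·0.00215/14 = 33.24.
Step 4 — Bandwidth: Δω = ω₀/Q = 6512 rad/s; BW = Δω/(2π) = 1036 Hz.

(a) f₀ = 3.445e+04 Hz  (b) Q = 33.24  (c) BW = 1036 Hz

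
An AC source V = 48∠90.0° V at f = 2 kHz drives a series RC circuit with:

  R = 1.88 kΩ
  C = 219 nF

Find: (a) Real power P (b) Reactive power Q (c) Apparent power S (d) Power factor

Step 1 — Angular frequency: ω = 2π·f = 2π·2000 = 1.257e+04 rad/s.
Step 2 — Component impedances:
  R: Z = R = 1880 Ω
  C: Z = 1/(jωC) = -j/(ω·C) = 0 - j363.4 Ω
Step 3 — Series combination: Z_total = R + C = 1880 - j363.4 Ω = 1915∠-10.9° Ω.
Step 4 — Source phasor: V = 48∠90.0° V = 0 + j48 V.
Step 5 — Current: I = V / Z = -0.004757 + j0.02461 A = 0.02507∠100.9° A.
Step 6 — Complex power: S = V·I* = 1.181 - j0.2283 VA.
Step 7 — Real power: P = Re(S) = 1.181 W.
Step 8 — Reactive power: Q = Im(S) = -0.2283 VAR.
Step 9 — Apparent power: |S| = 1.203 VA.
Step 10 — Power factor: PF = P/|S| = 0.9818 (leading).

(a) P = 1.181 W  (b) Q = -0.2283 VAR  (c) S = 1.203 VA  (d) PF = 0.9818 (leading)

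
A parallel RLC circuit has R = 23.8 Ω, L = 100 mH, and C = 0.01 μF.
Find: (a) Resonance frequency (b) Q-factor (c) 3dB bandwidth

Step 1 — Resonance: ω₀ = 1/√(LC) = 1/√(0.1·1e-08) = 3.162e+04 rad/s.
Step 2 — f₀ = ω₀/(2π) = 5033 Hz.
Step 3 — Parallel Q: Q = R/(ω₀L) = 23.8/(3.162e+04·0.1) = 0.007526.
Step 4 — Bandwidth: Δω = ω₀/Q = 4.202e+06 rad/s; BW = Δω/(2π) = 6.687e+05 Hz.

(a) f₀ = 5033 Hz  (b) Q = 0.007526  (c) BW = 6.687e+05 Hz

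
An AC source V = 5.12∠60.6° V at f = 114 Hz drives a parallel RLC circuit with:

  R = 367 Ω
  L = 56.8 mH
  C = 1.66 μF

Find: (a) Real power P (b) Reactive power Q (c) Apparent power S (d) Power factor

Step 1 — Angular frequency: ω = 2π·f = 2π·114 = 716.3 rad/s.
Step 2 — Component impedances:
  R: Z = R = 367 Ω
  L: Z = jωL = j·716.3·0.0568 = 0 + j40.68 Ω
  C: Z = 1/(jωC) = -j/(ω·C) = 0 - j841 Ω
Step 3 — Parallel combination: 1/Z_total = 1/R + 1/L + 1/C; Z_total = 4.914 + j42.18 Ω = 42.47∠83.4° Ω.
Step 4 — Source phasor: V = 5.12∠60.6° V = 2.513 + j4.461 V.
Step 5 — Current: I = V / Z = 0.1112 - j0.04664 A = 0.1206∠-22.8° A.
Step 6 — Complex power: S = V·I* = 0.07143 + j0.6132 VA.
Step 7 — Real power: P = Re(S) = 0.07143 W.
Step 8 — Reactive power: Q = Im(S) = 0.6132 VAR.
Step 9 — Apparent power: |S| = 0.6173 VA.
Step 10 — Power factor: PF = P/|S| = 0.1157 (lagging).

(a) P = 0.07143 W  (b) Q = 0.6132 VAR  (c) S = 0.6173 VA  (d) PF = 0.1157 (lagging)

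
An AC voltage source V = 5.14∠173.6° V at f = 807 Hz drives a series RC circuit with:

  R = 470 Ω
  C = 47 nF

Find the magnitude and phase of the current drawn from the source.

Step 1 — Angular frequency: ω = 2π·f = 2π·807 = 5071 rad/s.
Step 2 — Component impedances:
  R: Z = R = 470 Ω
  C: Z = 1/(jωC) = -j/(ω·C) = 0 - j4196 Ω
Step 3 — Series combination: Z_total = R + C = 470 - j4196 Ω = 4222∠-83.6° Ω.
Step 4 — Source phasor: V = 5.14∠173.6° V = -5.108 + j0.573 V.
Step 5 — Ohm's law: I = V / Z_total = (-5.108 + j0.573) / (470 - j4196) = -0.0002695 - j0.001187 A.
Step 6 — Convert to polar: |I| = 0.001217 A, ∠I = -102.8°.

I = 0.001217∠-102.8° A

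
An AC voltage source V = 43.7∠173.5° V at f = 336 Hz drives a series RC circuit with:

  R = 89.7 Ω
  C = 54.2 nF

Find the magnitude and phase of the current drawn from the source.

Step 1 — Angular frequency: ω = 2π·f = 2π·336 = 2111 rad/s.
Step 2 — Component impedances:
  R: Z = R = 89.7 Ω
  C: Z = 1/(jωC) = -j/(ω·C) = 0 - j8739 Ω
Step 3 — Series combination: Z_total = R + C = 89.7 - j8739 Ω = 8740∠-89.4° Ω.
Step 4 — Source phasor: V = 43.7∠173.5° V = -43.42 + j4.947 V.
Step 5 — Ohm's law: I = V / Z_total = (-43.42 + j4.947) / (89.7 - j8739) = -0.000617 - j0.004962 A.
Step 6 — Convert to polar: |I| = 0.005 A, ∠I = -97.1°.

I = 0.005∠-97.1° A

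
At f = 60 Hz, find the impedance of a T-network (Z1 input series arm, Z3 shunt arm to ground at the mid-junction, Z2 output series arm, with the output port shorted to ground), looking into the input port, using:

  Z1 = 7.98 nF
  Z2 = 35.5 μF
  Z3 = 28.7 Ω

Step 1 — Angular frequency: ω = 2π·f = 2π·60 = 377 rad/s.
Step 2 — Component impedances:
  Z1: Z = 1/(jωC) = -j/(ω·C) = 0 - j3.324e+05 Ω
  Z2: Z = 1/(jωC) = -j/(ω·C) = 0 - j74.72 Ω
  Z3: Z = R = 28.7 Ω
Step 3 — With the output port shorted to ground, the output series arm Z2 runs from the junction to ground; the shunt arm Z3 also runs from the junction to ground. They appear in parallel: Z3 || Z2 = 25.01 - j9.606 Ω.
Step 4 — Series with input arm Z1: Z_in = Z1 + (Z3 || Z2) = 25.01 - j3.324e+05 Ω = 3.324e+05∠-90.0° Ω.

Z = 25.01 - j3.324e+05 Ω = 3.324e+05∠-90.0° Ω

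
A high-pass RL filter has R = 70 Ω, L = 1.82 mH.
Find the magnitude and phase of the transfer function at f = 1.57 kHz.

Step 1 — Angular frequency: ω = 2π·1570 = 9865 rad/s.
Step 2 — Transfer function: H(jω) = jωL/(R + jωL).
Step 3 — Numerator jωL = j·17.95; denominator R + jωL = 70 + j17.95.
Step 4 — H = 0.06172 + j0.2406.
Step 5 — Magnitude: |H| = 0.2484 (-12.1 dB); phase: φ = 75.6°.

|H| = 0.2484 (-12.1 dB), φ = 75.6°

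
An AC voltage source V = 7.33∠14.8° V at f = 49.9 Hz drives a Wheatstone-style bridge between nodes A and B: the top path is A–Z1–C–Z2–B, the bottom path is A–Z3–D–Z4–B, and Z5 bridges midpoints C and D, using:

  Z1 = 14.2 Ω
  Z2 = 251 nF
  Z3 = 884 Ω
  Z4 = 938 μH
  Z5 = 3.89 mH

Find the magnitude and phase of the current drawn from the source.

Step 1 — Angular frequency: ω = 2π·f = 2π·49.9 = 313.5 rad/s.
Step 2 — Component impedances:
  Z1: Z = R = 14.2 Ω
  Z2: Z = 1/(jωC) = -j/(ω·C) = 0 - j1.271e+04 Ω
  Z3: Z = R = 884 Ω
  Z4: Z = jωL = j·313.5·0.000938 = 0 + j0.2941 Ω
  Z5: Z = jωL = j·313.5·0.00389 = 0 + j1.22 Ω
Step 3 — Bridge requires nodal analysis (the Z5 bridge couples midpoints C and D, so the two paths cannot be reduced to a simple series/parallel combination). Setting node B to ground and injecting 1 A at node A, the 3-node admittance system at A, C, D solves to V_A = Z_AB = 13.98 + j1.476 Ω = 14.05∠6.0° Ω.
Step 4 — Source phasor: V = 7.33∠14.8° V = 7.087 + j1.872 V.
Step 5 — Ohm's law: I = V / Z_total = (7.087 + j1.872) / (13.98 + j1.476) = 0.5154 + j0.07955 A.
Step 6 — Convert to polar: |I| = 0.5215 A, ∠I = 8.8°.

I = 0.5215∠8.8° A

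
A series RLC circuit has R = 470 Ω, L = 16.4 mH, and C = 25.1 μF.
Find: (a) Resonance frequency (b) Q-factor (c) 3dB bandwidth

Step 1 — Resonance condition Im(Z)=0 gives ω₀ = 1/√(LC).
Step 2 — ω₀ = 1/√(0.0164·2.51e-05) = 1559 rad/s.
Step 3 — f₀ = ω₀/(2π) = 248.1 Hz.
Step 4 — Series Q: Q = ω₀L/R = 1559·0.0164/470 = 0.05439.
Step 5 — 3dB bandwidth: Δω = ω₀/Q = 2.866e+04 rad/s; BW = Δω/(2π) = 4561 Hz.

(a) f₀ = 248.1 Hz  (b) Q = 0.05439  (c) BW = 4561 Hz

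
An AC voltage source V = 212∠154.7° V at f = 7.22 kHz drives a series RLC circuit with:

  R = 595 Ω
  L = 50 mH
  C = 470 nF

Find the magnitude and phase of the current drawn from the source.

Step 1 — Angular frequency: ω = 2π·f = 2π·7220 = 4.536e+04 rad/s.
Step 2 — Component impedances:
  R: Z = R = 595 Ω
  L: Z = jωL = j·4.536e+04·0.05 = 0 + j2268 Ω
  C: Z = 1/(jωC) = -j/(ω·C) = 0 - j46.9 Ω
Step 3 — Series combination: Z_total = R + L + C = 595 + j2221 Ω = 2300∠75.0° Ω.
Step 4 — Source phasor: V = 212∠154.7° V = -191.7 + j90.6 V.
Step 5 — Ohm's law: I = V / Z_total = (-191.7 + j90.6) / (595 + j2221) = 0.01649 + j0.0907 A.
Step 6 — Convert to polar: |I| = 0.09219 A, ∠I = 79.7°.

I = 0.09219∠79.7° A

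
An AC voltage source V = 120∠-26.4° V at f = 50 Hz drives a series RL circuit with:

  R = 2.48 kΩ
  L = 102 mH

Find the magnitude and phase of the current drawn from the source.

Step 1 — Angular frequency: ω = 2π·f = 2π·50 = 314.2 rad/s.
Step 2 — Component impedances:
  R: Z = R = 2480 Ω
  L: Z = jωL = j·314.2·0.102 = 0 + j32.04 Ω
Step 3 — Series combination: Z_total = R + L = 2480 + j32.04 Ω = 2480∠0.7° Ω.
Step 4 — Source phasor: V = 120∠-26.4° V = 107.5 - j53.36 V.
Step 5 — Ohm's law: I = V / Z_total = (107.5 - j53.36) / (2480 + j32.04) = 0.04306 - j0.02207 A.
Step 6 — Convert to polar: |I| = 0.04838 A, ∠I = -27.1°.

I = 0.04838∠-27.1° A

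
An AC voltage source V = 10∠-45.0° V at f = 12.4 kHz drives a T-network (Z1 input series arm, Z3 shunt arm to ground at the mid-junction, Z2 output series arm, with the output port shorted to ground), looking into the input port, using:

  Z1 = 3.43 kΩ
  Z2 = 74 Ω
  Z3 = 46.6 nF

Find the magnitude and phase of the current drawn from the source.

Step 1 — Angular frequency: ω = 2π·f = 2π·1.24e+04 = 7.791e+04 rad/s.
Step 2 — Component impedances:
  Z1: Z = R = 3430 Ω
  Z2: Z = R = 74 Ω
  Z3: Z = 1/(jωC) = -j/(ω·C) = 0 - j275.4 Ω
Step 3 — With the output port shorted to ground, the output series arm Z2 runs from the junction to ground; the shunt arm Z3 also runs from the junction to ground. They appear in parallel: Z3 || Z2 = 69.02 - j18.54 Ω.
Step 4 — Series with input arm Z1: Z_in = Z1 + (Z3 || Z2) = 3499 - j18.54 Ω = 3499∠-0.3° Ω.
Step 5 — Source phasor: V = 10∠-45.0° V = 7.071 - j7.071 V.
Step 6 — Ohm's law: I = V / Z_total = (7.071 - j7.071) / (3499 - j18.54) = 0.002032 - j0.00201 A.
Step 7 — Convert to polar: |I| = 0.002858 A, ∠I = -44.7°.

I = 0.002858∠-44.7° A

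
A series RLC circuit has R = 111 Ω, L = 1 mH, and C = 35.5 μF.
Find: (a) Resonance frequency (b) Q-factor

Step 1 — Resonance condition Im(Z)=0 gives ω₀ = 1/√(LC).
Step 2 — ω₀ = 1/√(0.001·3.55e-05) = 5307 rad/s.
Step 3 — f₀ = ω₀/(2π) = 844.7 Hz.
Step 4 — Series Q: Q = ω₀L/R = 5307·0.001/111 = 0.04781.

(a) f₀ = 844.7 Hz  (b) Q = 0.04781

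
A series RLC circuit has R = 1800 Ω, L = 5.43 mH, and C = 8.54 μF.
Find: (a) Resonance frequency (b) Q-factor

Step 1 — Resonance condition Im(Z)=0 gives ω₀ = 1/√(LC).
Step 2 — ω₀ = 1/√(0.00543·8.54e-06) = 4644 rad/s.
Step 3 — f₀ = ω₀/(2π) = 739.1 Hz.
Step 4 — Series Q: Q = ω₀L/R = 4644·0.00543/1800 = 0.01401.

(a) f₀ = 739.1 Hz  (b) Q = 0.01401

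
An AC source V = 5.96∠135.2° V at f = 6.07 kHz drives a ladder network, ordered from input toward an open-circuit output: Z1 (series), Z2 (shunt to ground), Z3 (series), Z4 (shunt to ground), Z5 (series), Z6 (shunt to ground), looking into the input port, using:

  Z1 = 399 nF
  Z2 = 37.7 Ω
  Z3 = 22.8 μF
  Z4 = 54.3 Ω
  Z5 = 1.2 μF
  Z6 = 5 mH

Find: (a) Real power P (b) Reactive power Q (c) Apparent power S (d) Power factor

Step 1 — Angular frequency: ω = 2π·f = 2π·6070 = 3.814e+04 rad/s.
Step 2 — Component impedances:
  Z1: Z = 1/(jωC) = -j/(ω·C) = 0 - j65.71 Ω
  Z2: Z = R = 37.7 Ω
  Z3: Z = 1/(jωC) = -j/(ω·C) = 0 - j1.15 Ω
  Z4: Z = R = 54.3 Ω
  Z5: Z = 1/(jωC) = -j/(ω·C) = 0 - j21.85 Ω
  Z6: Z = jωL = j·3.814e+04·0.005 = 0 + j190.7 Ω
Step 3 — Ladder network (open output): work backward from the far end, alternating series and parallel combinations. Z_in = 21.8 - j63.03 Ω = 66.69∠-70.9° Ω.
Step 4 — Source phasor: V = 5.96∠135.2° V = -4.229 + j4.2 V.
Step 5 — Current: I = V / Z = -0.08024 - j0.03934 A = 0.08937∠-153.9° A.
Step 6 — Complex power: S = V·I* = 0.1741 - j0.5034 VA.
Step 7 — Real power: P = Re(S) = 0.1741 W.
Step 8 — Reactive power: Q = Im(S) = -0.5034 VAR.
Step 9 — Apparent power: |S| = 0.5326 VA.
Step 10 — Power factor: PF = P/|S| = 0.3269 (leading).

(a) P = 0.1741 W  (b) Q = -0.5034 VAR  (c) S = 0.5326 VA  (d) PF = 0.3269 (leading)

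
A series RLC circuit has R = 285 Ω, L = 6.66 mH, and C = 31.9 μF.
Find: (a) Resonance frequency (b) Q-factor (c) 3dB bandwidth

Step 1 — Resonance: ω₀ = 1/√(LC) = 1/√(0.00666·3.19e-05) = 2170 rad/s.
Step 2 — f₀ = ω₀/(2π) = 345.3 Hz.
Step 3 — Series Q: Q = ω₀L/R = 2170·0.00666/285 = 0.0507.
Step 4 — Bandwidth: Δω = ω₀/Q = 4.279e+04 rad/s; BW = Δω/(2π) = 6811 Hz.

(a) f₀ = 345.3 Hz  (b) Q = 0.0507  (c) BW = 6811 Hz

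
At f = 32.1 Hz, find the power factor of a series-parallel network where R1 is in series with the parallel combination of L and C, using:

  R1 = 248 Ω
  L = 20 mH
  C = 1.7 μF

Step 1 — Angular frequency: ω = 2π·f = 2π·32.1 = 201.7 rad/s.
Step 2 — Component impedances:
  R1: Z = R = 248 Ω
  L: Z = jωL = j·201.7·0.02 = 0 + j4.034 Ω
  C: Z = 1/(jωC) = -j/(ω·C) = 0 - j2917 Ω
Step 3 — Parallel branch: L || C = 1/(1/L + 1/C) = 0 + j4.039 Ω.
Step 4 — Series with R1: Z_total = R1 + (L || C) = 248 + j4.039 Ω = 248∠0.9° Ω.
Step 5 — Power factor: PF = cos(φ) = Re(Z)/|Z| = 248/248.03 = 0.9999.
Step 6 — Type: Im(Z) = 4.039 ⇒ lagging (phase φ = 0.9°).

PF = 0.9999 (lagging, φ = 0.9°)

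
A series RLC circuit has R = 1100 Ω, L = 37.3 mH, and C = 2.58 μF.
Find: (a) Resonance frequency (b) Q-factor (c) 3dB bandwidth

Step 1 — Resonance: ω₀ = 1/√(LC) = 1/√(0.0373·2.58e-06) = 3224 rad/s.
Step 2 — f₀ = ω₀/(2π) = 513 Hz.
Step 3 — Series Q: Q = ω₀L/R = 3224·0.0373/1100 = 0.1093.
Step 4 — Bandwidth: Δω = ω₀/Q = 2.949e+04 rad/s; BW = Δω/(2π) = 4694 Hz.

(a) f₀ = 513 Hz  (b) Q = 0.1093  (c) BW = 4694 Hz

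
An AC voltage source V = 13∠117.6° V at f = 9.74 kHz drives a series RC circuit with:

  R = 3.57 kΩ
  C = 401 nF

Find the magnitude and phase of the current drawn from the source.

Step 1 — Angular frequency: ω = 2π·f = 2π·9740 = 6.12e+04 rad/s.
Step 2 — Component impedances:
  R: Z = R = 3570 Ω
  C: Z = 1/(jωC) = -j/(ω·C) = 0 - j40.75 Ω
Step 3 — Series combination: Z_total = R + C = 3570 - j40.75 Ω = 3570∠-0.7° Ω.
Step 4 — Source phasor: V = 13∠117.6° V = -6.023 + j11.52 V.
Step 5 — Ohm's law: I = V / Z_total = (-6.023 + j11.52) / (3570 - j40.75) = -0.001724 + j0.003207 A.
Step 6 — Convert to polar: |I| = 0.003641 A, ∠I = 118.3°.

I = 0.003641∠118.3° A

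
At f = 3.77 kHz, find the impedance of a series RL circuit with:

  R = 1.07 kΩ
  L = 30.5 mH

Step 1 — Angular frequency: ω = 2π·f = 2π·3770 = 2.369e+04 rad/s.
Step 2 — Component impedances:
  R: Z = R = 1070 Ω
  L: Z = jωL = j·2.369e+04·0.0305 = 0 + j722.5 Ω
Step 3 — Series combination: Z_total = R + L = 1070 + j722.5 Ω = 1291∠34.0° Ω.

Z = 1070 + j722.5 Ω = 1291∠34.0° Ω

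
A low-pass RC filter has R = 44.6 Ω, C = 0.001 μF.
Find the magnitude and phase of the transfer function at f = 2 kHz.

Step 1 — Angular frequency: ω = 2π·2000 = 1.257e+04 rad/s.
Step 2 — Transfer function: H(jω) = 1/(1 + jωRC).
Step 3 — Denominator: 1 + jωRC = 1 + j·1.257e+04·44.6·1e-09 = 1 + j0.0005605.
Step 4 — H = 1 - j0.0005605.
Step 5 — Magnitude: |H| = 1 (-0.0 dB); phase: φ = -0.0°.

|H| = 1 (-0.0 dB), φ = -0.0°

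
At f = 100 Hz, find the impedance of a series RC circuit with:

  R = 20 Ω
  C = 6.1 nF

Step 1 — Angular frequency: ω = 2π·f = 2π·100 = 628.3 rad/s.
Step 2 — Component impedances:
  R: Z = R = 20 Ω
  C: Z = 1/(jωC) = -j/(ω·C) = 0 - j2.609e+05 Ω
Step 3 — Series combination: Z_total = R + C = 20 - j2.609e+05 Ω = 2.609e+05∠-90.0° Ω.

Z = 20 - j2.609e+05 Ω = 2.609e+05∠-90.0° Ω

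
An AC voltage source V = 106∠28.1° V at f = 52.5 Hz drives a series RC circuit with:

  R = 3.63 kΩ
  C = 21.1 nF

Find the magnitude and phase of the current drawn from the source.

Step 1 — Angular frequency: ω = 2π·f = 2π·52.5 = 329.9 rad/s.
Step 2 — Component impedances:
  R: Z = R = 3630 Ω
  C: Z = 1/(jωC) = -j/(ω·C) = 0 - j1.437e+05 Ω
Step 3 — Series combination: Z_total = R + C = 3630 - j1.437e+05 Ω = 1.437e+05∠-88.6° Ω.
Step 4 — Source phasor: V = 106∠28.1° V = 93.51 + j49.93 V.
Step 5 — Ohm's law: I = V / Z_total = (93.51 + j49.93) / (3630 - j1.437e+05) = -0.0003308 + j0.0006592 A.
Step 6 — Convert to polar: |I| = 0.0007375 A, ∠I = 116.7°.

I = 0.0007375∠116.7° A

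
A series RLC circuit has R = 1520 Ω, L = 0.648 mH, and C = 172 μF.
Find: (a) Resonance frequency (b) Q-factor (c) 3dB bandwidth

Step 1 — Resonance: ω₀ = 1/√(LC) = 1/√(0.000648·0.000172) = 2995 rad/s.
Step 2 — f₀ = ω₀/(2π) = 476.7 Hz.
Step 3 — Series Q: Q = ω₀L/R = 2995·0.000648/1520 = 0.001277.
Step 4 — Bandwidth: Δω = ω₀/Q = 2.346e+06 rad/s; BW = Δω/(2π) = 3.733e+05 Hz.

(a) f₀ = 476.7 Hz  (b) Q = 0.001277  (c) BW = 3.733e+05 Hz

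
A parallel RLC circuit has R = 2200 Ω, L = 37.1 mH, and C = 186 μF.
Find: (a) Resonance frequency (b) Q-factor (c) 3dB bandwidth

Step 1 — Resonance: ω₀ = 1/√(LC) = 1/√(0.0371·0.000186) = 380.7 rad/s.
Step 2 — f₀ = ω₀/(2π) = 60.59 Hz.
Step 3 — Parallel Q: Q = R/(ω₀L) = 2200/(380.7·0.0371) = 155.8.
Step 4 — Bandwidth: Δω = ω₀/Q = 2.444 rad/s; BW = Δω/(2π) = 0.3889 Hz.

(a) f₀ = 60.59 Hz  (b) Q = 155.8  (c) BW = 0.3889 Hz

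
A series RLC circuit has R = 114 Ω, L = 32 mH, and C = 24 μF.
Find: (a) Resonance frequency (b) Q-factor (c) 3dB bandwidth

Step 1 — Resonance: ω₀ = 1/√(LC) = 1/√(0.032·2.4e-05) = 1141 rad/s.
Step 2 — f₀ = ω₀/(2π) = 181.6 Hz.
Step 3 — Series Q: Q = ω₀L/R = 1141·0.032/114 = 0.3203.
Step 4 — Bandwidth: Δω = ω₀/Q = 3562 rad/s; BW = Δω/(2π) = 567 Hz.

(a) f₀ = 181.6 Hz  (b) Q = 0.3203  (c) BW = 567 Hz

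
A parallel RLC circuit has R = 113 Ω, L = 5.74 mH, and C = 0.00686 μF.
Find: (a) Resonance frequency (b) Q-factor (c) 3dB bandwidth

Step 1 — Resonance: ω₀ = 1/√(LC) = 1/√(0.00574·6.86e-09) = 1.594e+05 rad/s.
Step 2 — f₀ = ω₀/(2π) = 2.536e+04 Hz.
Step 3 — Parallel Q: Q = R/(ω₀L) = 113/(1.594e+05·0.00574) = 0.1235.
Step 4 — Bandwidth: Δω = ω₀/Q = 1.29e+06 rad/s; BW = Δω/(2π) = 2.053e+05 Hz.

(a) f₀ = 2.536e+04 Hz  (b) Q = 0.1235  (c) BW = 2.053e+05 Hz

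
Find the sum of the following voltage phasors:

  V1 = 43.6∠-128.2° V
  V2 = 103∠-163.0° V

Step 1 — Convert each phasor to rectangular form:
  V1 = 43.6·(cos(-128.2°) + j·sin(-128.2°)) = -26.96 - j34.26 V
  V2 = 103·(cos(-163.0°) + j·sin(-163.0°)) = -98.5 - j30.11 V
Step 2 — Sum components: V_total = -125.5 - j64.38 V.
Step 3 — Convert to polar: |V_total| = 141 V, ∠V_total = -152.8°.

V_total = 141∠-152.8° V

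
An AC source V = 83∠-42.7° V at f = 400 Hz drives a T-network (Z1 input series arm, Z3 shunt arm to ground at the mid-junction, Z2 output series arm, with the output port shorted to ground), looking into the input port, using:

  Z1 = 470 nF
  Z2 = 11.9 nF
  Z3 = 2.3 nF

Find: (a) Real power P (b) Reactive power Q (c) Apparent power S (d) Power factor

Step 1 — Angular frequency: ω = 2π·f = 2π·400 = 2513 rad/s.
Step 2 — Component impedances:
  Z1: Z = 1/(jωC) = -j/(ω·C) = 0 - j846.6 Ω
  Z2: Z = 1/(jωC) = -j/(ω·C) = 0 - j3.344e+04 Ω
  Z3: Z = 1/(jωC) = -j/(ω·C) = 0 - j1.73e+05 Ω
Step 3 — With the output port shorted to ground, the output series arm Z2 runs from the junction to ground; the shunt arm Z3 also runs from the junction to ground. They appear in parallel: Z3 || Z2 = 0 - j2.802e+04 Ω.
Step 4 — Series with input arm Z1: Z_in = Z1 + (Z3 || Z2) = 0 - j2.887e+04 Ω = 2.887e+04∠-90.0° Ω.
Step 5 — Source phasor: V = 83∠-42.7° V = 61 - j56.29 V.
Step 6 — Current: I = V / Z = 0.00195 + j0.002113 A = 0.002875∠47.3° A.
Step 7 — Complex power: S = V·I* = 0 - j0.2386 VA.
Step 8 — Real power: P = Re(S) = 0 W.
Step 9 — Reactive power: Q = Im(S) = -0.2386 VAR.
Step 10 — Apparent power: |S| = 0.2386 VA.
Step 11 — Power factor: PF = P/|S| = 0 (leading).

(a) P = 0 W  (b) Q = -0.2386 VAR  (c) S = 0.2386 VA  (d) PF = 0 (leading)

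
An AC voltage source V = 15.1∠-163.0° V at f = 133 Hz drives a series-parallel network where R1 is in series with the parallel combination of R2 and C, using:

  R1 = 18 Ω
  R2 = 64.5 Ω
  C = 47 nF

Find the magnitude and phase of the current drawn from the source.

Step 1 — Angular frequency: ω = 2π·f = 2π·133 = 835.7 rad/s.
Step 2 — Component impedances:
  R1: Z = R = 18 Ω
  R2: Z = R = 64.5 Ω
  C: Z = 1/(jωC) = -j/(ω·C) = 0 - j2.546e+04 Ω
Step 3 — Parallel branch: R2 || C = 1/(1/R2 + 1/C) = 64.5 - j0.1634 Ω.
Step 4 — Series with R1: Z_total = R1 + (R2 || C) = 82.5 - j0.1634 Ω = 82.5∠-0.1° Ω.
Step 5 — Source phasor: V = 15.1∠-163.0° V = -14.44 - j4.415 V.
Step 6 — Ohm's law: I = V / Z_total = (-14.44 - j4.415) / (82.5 - j0.1634) = -0.1749 - j0.05386 A.
Step 7 — Convert to polar: |I| = 0.183 A, ∠I = -162.9°.

I = 0.183∠-162.9° A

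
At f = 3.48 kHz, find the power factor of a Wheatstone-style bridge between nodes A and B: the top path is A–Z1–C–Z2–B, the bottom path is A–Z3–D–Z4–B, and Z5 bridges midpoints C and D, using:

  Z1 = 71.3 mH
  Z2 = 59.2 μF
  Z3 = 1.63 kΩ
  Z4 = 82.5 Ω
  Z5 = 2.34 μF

Step 1 — Angular frequency: ω = 2π·f = 2π·3480 = 2.187e+04 rad/s.
Step 2 — Component impedances:
  Z1: Z = jωL = j·2.187e+04·0.0713 = 0 + j1559 Ω
  Z2: Z = 1/(jωC) = -j/(ω·C) = 0 - j0.7725 Ω
  Z3: Z = R = 1630 Ω
  Z4: Z = R = 82.5 Ω
  Z5: Z = 1/(jωC) = -j/(ω·C) = 0 - j19.54 Ω
Step 3 — Bridge requires nodal analysis (the Z5 bridge couples midpoints C and D, so the two paths cannot be reduced to a simple series/parallel combination). Setting node B to ground and injecting 1 A at node A, the 3-node admittance system at A, C, D solves to V_A = Z_AB = 787.6 + j816.2 Ω = 1134∠46.0° Ω.
Step 4 — Power factor: PF = cos(φ) = Re(Z)/|Z| = 787.6/1134.2 = 0.6944.
Step 5 — Type: Im(Z) = 816.2 ⇒ lagging (phase φ = 46.0°).

PF = 0.6944 (lagging, φ = 46.0°)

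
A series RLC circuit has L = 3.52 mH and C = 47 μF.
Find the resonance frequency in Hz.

Step 1 — Resonance condition Im(Z)=0 gives ω₀ = 1/√(LC).
Step 2 — ω₀ = 1/√(0.00352·4.7e-05) = 2459 rad/s.
Step 3 — f₀ = ω₀/(2π) = 391.3 Hz.

f₀ = 391.3 Hz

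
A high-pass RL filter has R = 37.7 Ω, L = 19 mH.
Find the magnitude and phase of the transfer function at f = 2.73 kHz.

Step 1 — Angular frequency: ω = 2π·2730 = 1.715e+04 rad/s.
Step 2 — Transfer function: H(jω) = jωL/(R + jωL).
Step 3 — Numerator jωL = j·325.9; denominator R + jωL = 37.7 + j325.9.
Step 4 — H = 0.9868 + j0.1141.
Step 5 — Magnitude: |H| = 0.9934 (-0.1 dB); phase: φ = 6.6°.

|H| = 0.9934 (-0.1 dB), φ = 6.6°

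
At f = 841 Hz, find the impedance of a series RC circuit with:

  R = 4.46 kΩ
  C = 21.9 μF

Step 1 — Angular frequency: ω = 2π·f = 2π·841 = 5284 rad/s.
Step 2 — Component impedances:
  R: Z = R = 4460 Ω
  C: Z = 1/(jωC) = -j/(ω·C) = 0 - j8.641 Ω
Step 3 — Series combination: Z_total = R + C = 4460 - j8.641 Ω = 4460∠-0.1° Ω.

Z = 4460 - j8.641 Ω = 4460∠-0.1° Ω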